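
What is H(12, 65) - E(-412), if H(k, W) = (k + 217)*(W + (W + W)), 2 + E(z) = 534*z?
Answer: 264665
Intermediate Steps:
E(z) = -2 + 534*z
H(k, W) = 3*W*(217 + k) (H(k, W) = (217 + k)*(W + 2*W) = (217 + k)*(3*W) = 3*W*(217 + k))
H(12, 65) - E(-412) = 3*65*(217 + 12) - (-2 + 534*(-412)) = 3*65*229 - (-2 - 220008) = 44655 - 1*(-220010) = 44655 + 220010 = 264665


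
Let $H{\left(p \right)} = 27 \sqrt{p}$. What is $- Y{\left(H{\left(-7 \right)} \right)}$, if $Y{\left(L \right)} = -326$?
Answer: $326$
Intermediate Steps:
$- Y{\left(H{\left(-7 \right)} \right)} = \left(-1\right) \left(-326\right) = 326$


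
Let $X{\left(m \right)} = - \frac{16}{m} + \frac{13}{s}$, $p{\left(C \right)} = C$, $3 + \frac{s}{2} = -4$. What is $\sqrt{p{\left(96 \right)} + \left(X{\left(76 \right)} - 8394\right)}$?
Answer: $\frac{i \sqrt{587213886}}{266} \approx 91.1 i$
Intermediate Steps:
$s = -14$ ($s = -6 + 2 \left(-4\right) = -6 - 8 = -14$)
$X{\left(m \right)} = - \frac{13}{14} - \frac{16}{m}$ ($X{\left(m \right)} = - \frac{16}{m} + \frac{13}{-14} = - \frac{16}{m} + 13 \left(- \frac{1}{14}\right) = - \frac{16}{m} - \frac{13}{14} = - \frac{13}{14} - \frac{16}{m}$)
$\sqrt{p{\left(96 \right)} + \left(X{\left(76 \right)} - 8394\right)} = \sqrt{96 - \left(\frac{117529}{14} + \frac{4}{19}\right)} = \sqrt{96 - \frac{2233107}{266}} = \sqrt{- \frac{2207571}{266}} = \frac{i \sqrt{587213886}}{266}$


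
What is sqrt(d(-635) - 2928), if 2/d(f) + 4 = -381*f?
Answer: I*sqrt(171377621968346)/241931 ≈ 54.111*I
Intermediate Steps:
d(f) = 2/(-4 - 381*f)
sqrt(d(-635) - 2928) = sqrt(-2/(4 + 381*(-635)) - 2928) = sqrt(-2/(4 - 241935) - 2928) = sqrt(-2/(-241931) - 2928) = sqrt(-2*(-1/241931) - 2928) = sqrt(2/241931 - 2928) = sqrt(-708373966/241931) = I*sqrt(171377621968346)/241931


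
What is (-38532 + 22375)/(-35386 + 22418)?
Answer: 16157/12968 ≈ 1.2459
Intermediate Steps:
(-38532 + 22375)/(-35386 + 22418) = -16157/(-12968) = -16157*(-1/12968) = 16157/12968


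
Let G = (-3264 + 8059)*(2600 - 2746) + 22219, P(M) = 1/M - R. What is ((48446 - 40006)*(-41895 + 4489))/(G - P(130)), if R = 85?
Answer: 41041863200/88109581 ≈ 465.80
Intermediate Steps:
P(M) = -85 + 1/M (P(M) = 1/M - 1*85 = 1/M - 85 = -85 + 1/M)
G = -677851 (G = 4795*(-146) + 22219 = -700070 + 22219 = -677851)
((48446 - 40006)*(-41895 + 4489))/(G - P(130)) = ((48446 - 40006)*(-41895 + 4489))/(-677851 - (-85 + 1/130)) = (8440*(-37406))/(-677851 - (-85 + 1/130)) = -315706640/(-677851 - 1*(-11049/130)) = -315706640/(-677851 + 11049/130) = -315706640/(-88109581/130) = -315706640*(-130/88109581) = 41041863200/88109581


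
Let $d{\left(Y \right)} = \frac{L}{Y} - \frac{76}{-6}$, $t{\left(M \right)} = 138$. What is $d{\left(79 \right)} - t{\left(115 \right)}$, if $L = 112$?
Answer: $- \frac{29368}{237} \approx -123.92$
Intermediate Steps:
$d{\left(Y \right)} = \frac{38}{3} + \frac{112}{Y}$ ($d{\left(Y \right)} = \frac{112}{Y} - \frac{76}{-6} = \frac{112}{Y} - - \frac{38}{3} = \frac{112}{Y} + \frac{38}{3} = \frac{38}{3} + \frac{112}{Y}$)
$d{\left(79 \right)} - t{\left(115 \right)} = \left(\frac{38}{3} + \frac{112}{79}\right) - 138 = \frac{3338}{237} - 138 = - \frac{29368}{237}$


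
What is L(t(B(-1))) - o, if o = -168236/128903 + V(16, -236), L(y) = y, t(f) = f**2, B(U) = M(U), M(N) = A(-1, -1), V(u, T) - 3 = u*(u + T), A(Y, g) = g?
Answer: 453648990/128903 ≈ 3519.3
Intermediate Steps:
V(u, T) = 3 + u*(T + u) (V(u, T) = 3 + u*(u + T) = 3 + u*(T + u))
M(N) = -1
B(U) = -1
o = -453520087/128903 (o = -168236/128903 + (3 + 16**2 - 236*16) = -168236*1/128903 + (3 + 256 - 3776) = -168236/128903 - 3517 = -453520087/128903 ≈ -3518.3)
L(t(B(-1))) - o = (-1)**2 - 1*(-453520087/128903) = 1 + 453520087/128903 = 453648990/128903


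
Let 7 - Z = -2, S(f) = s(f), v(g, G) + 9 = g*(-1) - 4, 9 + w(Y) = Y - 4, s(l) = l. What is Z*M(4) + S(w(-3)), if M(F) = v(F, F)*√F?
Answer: -322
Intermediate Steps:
w(Y) = -13 + Y (w(Y) = -9 + (Y - 4) = -9 + (-4 + Y) = -13 + Y)
v(g, G) = -13 - g (v(g, G) = -9 + (g*(-1) - 4) = -9 + (-g - 4) = -9 + (-4 - g) = -13 - g)
S(f) = f
M(F) = √F*(-13 - F) (M(F) = (-13 - F)*√F = √F*(-13 - F))
Z = 9 (Z = 7 - 1*(-2) = 7 + 2 = 9)
Z*M(4) + S(w(-3)) = 9*(√4*(-13 - 1*4)) + (-13 - 3) = 9*(2*(-13 - 4)) - 16 = 9*(2*(-17)) - 16 = 9*(-34) - 16 = -306 - 16 = -322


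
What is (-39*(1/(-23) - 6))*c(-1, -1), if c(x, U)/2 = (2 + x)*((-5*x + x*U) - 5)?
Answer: 10842/23 ≈ 471.39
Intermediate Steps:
c(x, U) = 2*(2 + x)*(-5 - 5*x + U*x) (c(x, U) = 2*((2 + x)*((-5*x + x*U) - 5)) = 2*((2 + x)*((-5*x + U*x) - 5)) = 2*((2 + x)*(-5 - 5*x + U*x)) = 2*(2 + x)*(-5 - 5*x + U*x))
(-39*(1/(-23) - 6))*c(-1, -1) = (-39*(1/(-23) - 6))*(-20 - 30*(-1) - 10*(-1)**2 + 2*(-1)*(-1)**2 + 4*(-1)*(-1)) = (-39*(-1/23 - 6))*(-20 + 30 - 10*1 + 2*(-1)*1 + 4) = (-39*(-139/23))*(-20 + 30 - 10 - 2 + 4) = (5421/23)*2 = 10842/23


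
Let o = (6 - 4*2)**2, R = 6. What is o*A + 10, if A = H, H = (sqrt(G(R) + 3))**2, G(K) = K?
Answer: 46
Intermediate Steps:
o = 4 (o = (6 - 8)**2 = (-2)**2 = 4)
H = 9 (H = (sqrt(6 + 3))**2 = (sqrt(9))**2 = 3**2 = 9)
A = 9
o*A + 10 = 4*9 + 10 = 36 + 10 = 46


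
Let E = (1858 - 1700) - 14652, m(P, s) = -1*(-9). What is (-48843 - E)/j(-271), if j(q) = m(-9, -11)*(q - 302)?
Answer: 34349/5157 ≈ 6.6607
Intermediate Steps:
m(P, s) = 9
E = -14494 (E = 158 - 14652 = -14494)
j(q) = -2718 + 9*q (j(q) = 9*(q - 302) = 9*(-302 + q) = -2718 + 9*q)
(-48843 - E)/j(-271) = (-48843 - 1*(-14494))/(-2718 + 9*(-271)) = (-48843 + 14494)/(-2718 - 2439) = -34349/(-5157) = -34349*(-1/5157) = 34349/5157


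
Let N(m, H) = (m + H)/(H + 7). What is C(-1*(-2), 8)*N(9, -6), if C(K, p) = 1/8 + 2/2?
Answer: 27/8 ≈ 3.3750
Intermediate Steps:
C(K, p) = 9/8 (C(K, p) = 1*(1/8) + 2*(1/2) = 1/8 + 1 = 9/8)
N(m, H) = (H + m)/(7 + H)
C(-1*(-2), 8)*N(9, -6) = 9*((-6 + 9)/(7 - 6))/8 = 9*(3/1)/8 = 9*(1*3)/8 = (9/8)*3 = 27/8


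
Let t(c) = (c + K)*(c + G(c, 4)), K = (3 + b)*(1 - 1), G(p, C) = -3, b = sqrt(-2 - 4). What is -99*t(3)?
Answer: 0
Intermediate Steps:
b = I*sqrt(6) (b = sqrt(-6) = I*sqrt(6) ≈ 2.4495*I)
K = 0 (K = (3 + I*sqrt(6))*(1 - 1) = (3 + I*sqrt(6))*0 = 0)
t(c) = c*(-3 + c) (t(c) = (c + 0)*(c - 3) = c*(-3 + c))
-99*t(3) = -297*(-3 + 3) = -297*0 = -99*0 = 0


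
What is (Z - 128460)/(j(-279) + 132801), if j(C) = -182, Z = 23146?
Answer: -105314/132619 ≈ -0.79411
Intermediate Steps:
(Z - 128460)/(j(-279) + 132801) = (23146 - 128460)/(-182 + 132801) = -105314/132619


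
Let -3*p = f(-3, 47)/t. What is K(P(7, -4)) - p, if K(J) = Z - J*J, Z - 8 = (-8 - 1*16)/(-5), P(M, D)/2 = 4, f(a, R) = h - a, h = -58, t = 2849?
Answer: -198937/3885 ≈ -51.206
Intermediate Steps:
f(a, R) = -58 - a
P(M, D) = 8 (P(M, D) = 2*4 = 8)
Z = 64/5 (Z = 8 + (-8 - 1*16)/(-5) = 8 + (-8 - 16)*(-⅕) = 8 - 24*(-⅕) = 8 + 24/5 = 64/5 ≈ 12.800)
K(J) = 64/5 - J² (K(J) = 64/5 - J*J = 64/5 - J²)
p = 5/777 (p = -(-58 - 1*(-3))/(3*2849) = -(-58 + 3)/(3*2849) = -(-55)/(3*2849) = -⅓*(-5/259) = 5/777 ≈ 0.0064350)
K(P(7, -4)) - p = (64/5 - 1*8²) - 1*5/777 = (64/5 - 1*64) - 5/777 = (64/5 - 64) - 5/777 = -256/5 - 5/777 = -198937/3885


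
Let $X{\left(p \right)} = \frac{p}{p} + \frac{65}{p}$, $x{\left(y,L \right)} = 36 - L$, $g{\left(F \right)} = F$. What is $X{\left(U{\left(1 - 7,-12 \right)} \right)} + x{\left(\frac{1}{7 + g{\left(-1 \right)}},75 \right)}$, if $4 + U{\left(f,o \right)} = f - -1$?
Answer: $- \frac{407}{9} \approx -45.222$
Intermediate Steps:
$U{\left(f,o \right)} = -3 + f$ ($U{\left(f,o \right)} = -4 + \left(f - -1\right) = -4 + \left(f + 1\right) = -4 + \left(1 + f\right) = -3 + f$)
$X{\left(p \right)} = 1 + \frac{65}{p}$
$X{\left(U{\left(1 - 7,-12 \right)} \right)} + x{\left(\frac{1}{7 + g{\left(-1 \right)}},75 \right)} = \frac{65 + \left(-3 + \left(1 - 7\right)\right)}{-3 + \left(1 - 7\right)} + \left(36 - 75\right) = \frac{65 - 9}{-3 - 6} + \left(36 - 75\right) = \frac{65 - 9}{-9} - 39 = \left(- \frac{1}{9}\right) 56 - 39 = - \frac{56}{9} - 39 = - \frac{407}{9}$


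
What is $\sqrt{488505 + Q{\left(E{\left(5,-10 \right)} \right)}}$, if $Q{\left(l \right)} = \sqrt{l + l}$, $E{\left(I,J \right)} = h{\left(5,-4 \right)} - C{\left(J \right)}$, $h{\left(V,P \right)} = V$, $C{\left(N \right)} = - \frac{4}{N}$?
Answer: $\frac{\sqrt{12212625 + 5 \sqrt{230}}}{5} \approx 698.93$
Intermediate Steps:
$E{\left(I,J \right)} = 5 + \frac{4}{J}$ ($E{\left(I,J \right)} = 5 - - \frac{4}{J} = 5 + \frac{4}{J}$)
$Q{\left(l \right)} = \sqrt{2} \sqrt{l}$ ($Q{\left(l \right)} = \sqrt{2 l} = \sqrt{2} \sqrt{l}$)
$\sqrt{488505 + Q{\left(E{\left(5,-10 \right)} \right)}} = \sqrt{488505 + \sqrt{2} \sqrt{5 + \frac{4}{-10}}} = \sqrt{488505 + \sqrt{2} \sqrt{5 + 4 \left(- \frac{1}{10}\right)}} = \sqrt{488505 + \sqrt{2} \sqrt{5 - \frac{2}{5}}} = \sqrt{488505 + \sqrt{2} \sqrt{\frac{23}{5}}} = \sqrt{488505 + \sqrt{2} \frac{\sqrt{115}}{5}} = \sqrt{488505 + \frac{\sqrt{230}}{5}}$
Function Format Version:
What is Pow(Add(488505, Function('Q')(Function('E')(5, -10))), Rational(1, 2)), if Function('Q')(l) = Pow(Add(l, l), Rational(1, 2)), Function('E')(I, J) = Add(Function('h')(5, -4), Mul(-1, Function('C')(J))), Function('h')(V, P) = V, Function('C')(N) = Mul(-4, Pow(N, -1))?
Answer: Mul(Rational(1, 5), Pow(Add(12212625, Mul(5, Pow(230, Rational(1, 2)))), Rational(1, 2))) ≈ 698.93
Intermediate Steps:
Function('E')(I, J) = Add(5, Mul(4, Pow(J, -1))) (Function('E')(I, J) = Add(5, Mul(-1, Mul(-4, Pow(J, -1)))) = Add(5, Mul(4, Pow(J, -1))))
Function('Q')(l) = Mul(Pow(2, Rational(1, 2)), Pow(l, Rational(1, 2))) (Function('Q')(l) = Pow(Mul(2, l), Rational(1, 2)) = Mul(Pow(2, Rational(1, 2)), Pow(l, Rational(1, 2))))
Pow(Add(488505, Function('Q')(Function('E')(5, -10))), Rational(1, 2)) = Pow(Add(488505, Mul(Pow(2, Rational(1, 2)), Pow(Add(5, Mul(4, Pow(-10, -1))), Rational(1, 2)))), Rational(1, 2)) = Pow(Add(488505, Mul(Pow(2, Rational(1, 2)), Pow(Add(5, Mul(4, Rational(-1, 10))), Rational(1, 2)))), Rational(1, 2)) = Pow(Add(488505, Mul(Pow(2, Rational(1, 2)), Pow(Add(5, Rational(-2, 5)), Rational(1, 2)))), Rational(1, 2)) = Pow(Add(488505, Mul(Pow(2, Rational(1, 2)), Pow(Rational(23, 5), Rational(1, 2)))), Rational(1, 2)) = Pow(Add(488505, Mul(Pow(2, Rational(1, 2)), Mul(Rational(1, 5), Pow(115, Rational(1, 2))))), Rational(1, 2)) = Pow(Add(488505, Mul(Rational(1, 5), Pow(230, Rational(1, 2)))), Rational(1, 2))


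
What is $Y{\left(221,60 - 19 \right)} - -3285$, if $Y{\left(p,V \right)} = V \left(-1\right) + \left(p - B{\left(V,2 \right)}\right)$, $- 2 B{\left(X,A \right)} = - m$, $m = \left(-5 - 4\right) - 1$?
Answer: $3470$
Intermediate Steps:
$m = -10$ ($m = -9 - 1 = -10$)
$B{\left(X,A \right)} = -5$ ($B{\left(X,A \right)} = - \frac{\left(-1\right) \left(-10\right)}{2} = \left(- \frac{1}{2}\right) 10 = -5$)
$Y{\left(p,V \right)} = 5 + p - V$ ($Y{\left(p,V \right)} = V \left(-1\right) + \left(p - -5\right) = - V + \left(p + 5\right) = - V + \left(5 + p\right) = 5 + p - V$)
$Y{\left(221,60 - 19 \right)} - -3285 = \left(5 + 221 - \left(60 - 19\right)\right) - -3285 = \left(5 + 221 - 41\right) + 3285 = 185 + 3285 = 3470$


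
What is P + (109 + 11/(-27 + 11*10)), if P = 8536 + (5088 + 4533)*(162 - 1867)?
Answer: -1360798269/83 ≈ -1.6395e+7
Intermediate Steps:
P = -16395269 (P = 8536 + 9621*(-1705) = 8536 - 16403805 = -16395269)
P + (109 + 11/(-27 + 11*10)) = -16395269 + (109 + 11/(-27 + 11*10)) = -16395269 + (109 + 11/(-27 + 110)) = -16395269 + (109 + 11/83) = -16395269 + 9058/83 = -1360798269/83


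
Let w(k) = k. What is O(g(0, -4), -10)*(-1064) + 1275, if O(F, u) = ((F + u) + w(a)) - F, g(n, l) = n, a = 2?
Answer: 9787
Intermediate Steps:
O(F, u) = 2 + u (O(F, u) = ((F + u) + 2) - F = (2 + F + u) - F = 2 + u)
O(g(0, -4), -10)*(-1064) + 1275 = (2 - 10)*(-1064) + 1275 = -8*(-1064) + 1275 = 8512 + 1275 = 9787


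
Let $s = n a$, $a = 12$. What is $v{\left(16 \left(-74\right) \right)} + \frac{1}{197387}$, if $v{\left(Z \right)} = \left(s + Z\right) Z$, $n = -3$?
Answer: $\frac{285121573761}{197387} \approx 1.4445 \cdot 10^{6}$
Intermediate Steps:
$s = -36$ ($s = \left(-3\right) 12 = -36$)
$v{\left(Z \right)} = Z \left(-36 + Z\right)$ ($v{\left(Z \right)} = \left(-36 + Z\right) Z = Z \left(-36 + Z\right)$)
$v{\left(16 \left(-74\right) \right)} + \frac{1}{197387} = 16 \left(-74\right) \left(-36 + 16 \left(-74\right)\right) + \frac{1}{197387} = - 1184 \left(-36 - 1184\right) + \frac{1}{197387} = \left(-1184\right) \left(-1220\right) + \frac{1}{197387} = 1444480 + \frac{1}{197387} = \frac{285121573761}{197387}$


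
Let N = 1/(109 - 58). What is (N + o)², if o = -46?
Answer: 5499025/2601 ≈ 2114.2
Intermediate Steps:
N = 1/51 ≈ 0.019608
(N + o)² = (1/51 - 46)² = (-2345/51)² = 5499025/2601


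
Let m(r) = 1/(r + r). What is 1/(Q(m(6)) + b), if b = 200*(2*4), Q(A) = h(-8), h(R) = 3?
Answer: 1/1603 ≈ 0.00062383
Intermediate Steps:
m(r) = 1/(2*r)
Q(A) = 3
b = 1600 (b = 200*8 = 1600)
1/(Q(m(6)) + b) = 1/(3 + 1600) = 1/1603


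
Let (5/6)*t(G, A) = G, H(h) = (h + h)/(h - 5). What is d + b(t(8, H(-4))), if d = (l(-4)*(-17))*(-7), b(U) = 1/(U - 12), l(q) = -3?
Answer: -4289/12 ≈ -357.42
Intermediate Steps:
H(h) = 2*h/(-5 + h) (H(h) = (2*h)/(-5 + h) = 2*h/(-5 + h))
t(G, A) = 6*G/5
b(U) = 1/(-12 + U)
d = -357 (d = -3*(-17)*(-7) = 51*(-7) = -357)
d + b(t(8, H(-4))) = -357 + 1/(-12 + (6/5)*8) = -357 + 1/(-12 + 48/5) = -357 + 1/(-12/5) = -357 - 5/12 = -4289/12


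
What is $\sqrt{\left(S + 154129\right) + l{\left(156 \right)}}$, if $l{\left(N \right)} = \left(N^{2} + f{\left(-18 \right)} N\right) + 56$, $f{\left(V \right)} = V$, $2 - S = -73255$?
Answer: $\sqrt{248970} \approx 498.97$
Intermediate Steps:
$S = 73257$ ($S = 2 - -73255 = 2 + 73255 = 73257$)
$l{\left(N \right)} = 56 + N^{2} - 18 N$ ($l{\left(N \right)} = \left(N^{2} - 18 N\right) + 56 = 56 + N^{2} - 18 N$)
$\sqrt{\left(S + 154129\right) + l{\left(156 \right)}} = \sqrt{\left(73257 + 154129\right) + \left(56 + 156^{2} - 2808\right)} = \sqrt{227386 + \left(56 + 24336 - 2808\right)} = \sqrt{227386 + 21584} = \sqrt{248970}$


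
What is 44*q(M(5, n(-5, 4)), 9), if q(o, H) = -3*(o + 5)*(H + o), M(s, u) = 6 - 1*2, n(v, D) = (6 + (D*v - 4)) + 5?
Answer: -15444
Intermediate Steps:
n(v, D) = 7 + D*v (n(v, D) = (6 + (-4 + D*v)) + 5 = (2 + D*v) + 5 = 7 + D*v)
M(s, u) = 4 (M(s, u) = 6 - 2 = 4)
q(o, H) = -3*(5 + o)*(H + o)
44*q(M(5, n(-5, 4)), 9) = 44*(-15*9 - 15*4 - 3*4² - 3*9*4) = 44*(-135 - 60 - 3*16 - 108) = 44*(-135 - 60 - 48 - 108) = 44*(-351) = -15444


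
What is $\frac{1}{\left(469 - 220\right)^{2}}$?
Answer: $\frac{1}{62001} \approx 1.6129 \cdot 10^{-5}$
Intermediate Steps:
$\frac{1}{\left(469 - 220\right)^{2}} = \frac{1}{249^{2}} = \frac{1}{62001}$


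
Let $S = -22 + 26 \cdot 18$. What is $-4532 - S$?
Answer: $-4978$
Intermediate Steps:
$S = 446$ ($S = -22 + 468 = 446$)
$-4532 - S = -4532 - 446 = -4978$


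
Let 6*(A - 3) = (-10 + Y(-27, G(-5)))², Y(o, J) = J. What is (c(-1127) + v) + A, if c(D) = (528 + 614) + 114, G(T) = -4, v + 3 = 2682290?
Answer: 8050736/3 ≈ 2.6836e+6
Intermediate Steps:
v = 2682287 (v = -3 + 2682290 = 2682287)
c(D) = 1256 (c(D) = 1142 + 114 = 1256)
A = 107/3 (A = 3 + (-10 - 4)²/6 = 3 + (⅙)*(-14)² = 3 + (⅙)*196 = 3 + 98/3 = 107/3 ≈ 35.667)
(c(-1127) + v) + A = (1256 + 2682287) + 107/3 = 2683543 + 107/3 = 8050736/3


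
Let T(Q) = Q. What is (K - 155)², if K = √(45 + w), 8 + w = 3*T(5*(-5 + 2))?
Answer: 24017 - 620*I*√2 ≈ 24017.0 - 876.81*I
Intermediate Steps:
w = -53 (w = -8 + 3*(5*(-5 + 2)) = -8 + 3*(5*(-3)) = -8 + 3*(-15) = -8 - 45 = -53)
K = 2*I*√2 (K = √(45 - 53) = √(-8) = 2*I*√2 ≈ 2.8284*I)
(K - 155)² = (2*I*√2 - 155)² = (-155 + 2*I*√2)²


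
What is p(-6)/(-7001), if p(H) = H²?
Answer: -36/7001 ≈ -0.0051421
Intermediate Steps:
p(-6)/(-7001) = (-6)²/(-7001) = 36*(-1/7001) = -36/7001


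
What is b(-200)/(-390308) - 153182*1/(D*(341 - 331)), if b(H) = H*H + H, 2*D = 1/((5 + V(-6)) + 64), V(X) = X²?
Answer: -313887850244/97577 ≈ -3.2168e+6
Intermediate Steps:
D = 1/210 (D = 1/(2*((5 + (-6)²) + 64)) = 1/(2*((5 + 36) + 64)) = 1/(2*(41 + 64)) = (½)/105 = (½)*(1/105) = 1/210 ≈ 0.0047619)
b(H) = H + H² (b(H) = H² + H = H + H²)
b(-200)/(-390308) - 153182*1/(D*(341 - 331)) = -200*(1 - 200)/(-390308) - 153182*210/(341 - 331) = -200*(-199)*(-1/390308) - 153182/(10*(1/210)) = 39800*(-1/390308) - 153182/1/21 = -9950/97577 - 153182*21 = -9950/97577 - 3216822 = -313887850244/97577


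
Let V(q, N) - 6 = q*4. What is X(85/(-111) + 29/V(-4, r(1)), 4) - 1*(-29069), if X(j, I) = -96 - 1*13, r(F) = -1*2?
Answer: 28960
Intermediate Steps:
r(F) = -2
V(q, N) = 6 + 4*q (V(q, N) = 6 + q*4 = 6 + 4*q)
X(j, I) = -109 (X(j, I) = -96 - 13 = -109)
X(85/(-111) + 29/V(-4, r(1)), 4) - 1*(-29069) = -109 - 1*(-29069) = -109 + 29069 = 28960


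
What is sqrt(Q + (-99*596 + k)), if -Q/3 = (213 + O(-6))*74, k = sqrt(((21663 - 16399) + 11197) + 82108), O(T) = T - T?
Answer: sqrt(-106290 + sqrt(98569)) ≈ 325.54*I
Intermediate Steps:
O(T) = 0
k = sqrt(98569) (k = sqrt((5264 + 11197) + 82108) = sqrt(16461 + 82108) = sqrt(98569) ≈ 313.96)
Q = -47286 (Q = -3*(213 + 0)*74 = -639*74 = -3*15762 = -47286)
sqrt(Q + (-99*596 + k)) = sqrt(-47286 + (-99*596 + sqrt(98569))) = sqrt(-47286 + (-59004 + sqrt(98569))) = sqrt(-106290 + sqrt(98569))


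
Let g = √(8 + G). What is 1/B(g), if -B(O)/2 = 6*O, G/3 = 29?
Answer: -√95/1140 ≈ -0.0085498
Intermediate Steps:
G = 87 (G = 3*29 = 87)
g = √95 (g = √(8 + 87) = √95 ≈ 9.7468)
B(O) = -12*O
1/B(g) = 1/(-12*√95) = -√95/1140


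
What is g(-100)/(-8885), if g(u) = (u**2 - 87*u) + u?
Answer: -3720/1777 ≈ -2.0934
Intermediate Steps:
g(u) = u**2 - 86*u
g(-100)/(-8885) = -100*(-86 - 100)/(-8885) = -100*(-186)*(-1/8885) = 18600*(-1/8885) = -3720/1777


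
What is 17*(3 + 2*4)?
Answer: 187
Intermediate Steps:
17*(3 + 2*4) = 17*(3 + 8) = 17*11 = 187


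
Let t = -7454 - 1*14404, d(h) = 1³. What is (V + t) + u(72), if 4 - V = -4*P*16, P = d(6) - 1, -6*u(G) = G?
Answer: -21866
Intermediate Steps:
d(h) = 1
u(G) = -G/6
P = 0 (P = 1 - 1 = 0)
t = -21858 (t = -7454 - 14404 = -21858)
V = 4 (V = 4 - (-4*0)*16 = 4 - 0*16 = 4 - 1*0 = 4 + 0 = 4)
(V + t) + u(72) = (4 - 21858) - ⅙*72 = -21854 - 12 = -21866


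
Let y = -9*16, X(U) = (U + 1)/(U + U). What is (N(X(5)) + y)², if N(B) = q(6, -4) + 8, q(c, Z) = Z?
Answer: 19600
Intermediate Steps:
X(U) = (1 + U)/(2*U) (X(U) = (1 + U)/((2*U)) = (1 + U)*(1/(2*U)) = (1 + U)/(2*U))
N(B) = 4 (N(B) = -4 + 8 = 4)
y = -144
(N(X(5)) + y)² = (4 - 144)² = (-140)² = 19600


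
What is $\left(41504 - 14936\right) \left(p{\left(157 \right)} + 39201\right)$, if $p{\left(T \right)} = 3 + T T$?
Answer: $1696446504$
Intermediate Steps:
$p{\left(T \right)} = 3 + T^{2}$
$\left(41504 - 14936\right) \left(p{\left(157 \right)} + 39201\right) = \left(41504 - 14936\right) \left(\left(3 + 157^{2}\right) + 39201\right) = 26568 \left(\left(3 + 24649\right) + 39201\right) = 26568 \left(24652 + 39201\right) = 26568 \cdot 63853 = 1696446504$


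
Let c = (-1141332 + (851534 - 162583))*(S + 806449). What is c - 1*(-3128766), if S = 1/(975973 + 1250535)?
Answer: -812272591941692305/2226508 ≈ -3.6482e+11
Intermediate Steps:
S = 1/2226508 ≈ 4.4913e-7
c = -812279558164221433/2226508 (c = (-1141332 + (851534 - 162583))*(1/2226508 + 806449) = (-1141332 + 688951)*(1795565150093/2226508) = -452381*1795565150093/2226508 = -812279558164221433/2226508 ≈ -3.6482e+11)
c - 1*(-3128766) = -812279558164221433/2226508 - 1*(-3128766) = -812279558164221433/2226508 + 3128766 = -812272591941692305/2226508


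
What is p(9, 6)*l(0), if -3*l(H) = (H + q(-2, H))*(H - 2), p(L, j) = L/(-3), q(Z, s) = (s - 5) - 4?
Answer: 18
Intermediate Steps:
q(Z, s) = -9 + s (q(Z, s) = (-5 + s) - 4 = -9 + s)
p(L, j) = -L/3 (p(L, j) = L*(-1/3) = -L/3)
l(H) = -(-9 + 2*H)*(-2 + H)/3 (l(H) = -(H + (-9 + H))*(H - 2)/3 = -(-9 + 2*H)*(-2 + H)/3)
p(9, 6)*l(0) = (-1/3*9)*(-6 - 2/3*0**2 + (13/3)*0) = -3*(-6 - 2/3*0 + 0) = -3*(-6 + 0 + 0) = -3*(-6) = 18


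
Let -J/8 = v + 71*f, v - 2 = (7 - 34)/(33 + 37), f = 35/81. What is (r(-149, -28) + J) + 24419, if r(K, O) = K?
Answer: 68073038/2835 ≈ 24012.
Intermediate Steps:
f = 35/81 (f = 35*(1/81) = 35/81 ≈ 0.43210)
v = 113/70 (v = 2 + (7 - 34)/(33 + 37) = 2 - 27/70 = 113/70 ≈ 1.6143)
J = -732412/2835 (J = -8*(113/70 + 71*(35/81)) = -8*(113/70 + 2485/81) = -8*183103/5670 = -732412/2835 ≈ -258.35)
(r(-149, -28) + J) + 24419 = (-149 - 732412/2835) + 24419 = -1154827/2835 + 24419 = 68073038/2835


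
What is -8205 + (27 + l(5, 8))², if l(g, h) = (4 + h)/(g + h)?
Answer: -1254876/169 ≈ -7425.3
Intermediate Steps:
l(g, h) = (4 + h)/(g + h)
-8205 + (27 + l(5, 8))² = -8205 + (27 + (4 + 8)/(5 + 8))² = -8205 + (27 + 12/13)² = -8205 + (363/13)² = -8205 + 131769/169 = -1254876/169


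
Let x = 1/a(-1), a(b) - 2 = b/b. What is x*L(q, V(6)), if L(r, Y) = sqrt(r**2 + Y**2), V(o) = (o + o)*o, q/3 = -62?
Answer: 2*sqrt(1105) ≈ 66.483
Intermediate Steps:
q = -186 (q = 3*(-62) = -186)
a(b) = 3 (a(b) = 2 + b/b = 2 + 1 = 3)
V(o) = 2*o**2 (V(o) = (2*o)*o = 2*o**2)
L(r, Y) = sqrt(Y**2 + r**2)
x = 1/3 ≈ 0.33333
x*L(q, V(6)) = sqrt((2*6**2)**2 + (-186)**2)/3 = sqrt((2*36)**2 + 34596)/3 = sqrt(72**2 + 34596)/3 = sqrt(5184 + 34596)/3 = sqrt(39780)/3 = (6*sqrt(1105))/3 = 2*sqrt(1105)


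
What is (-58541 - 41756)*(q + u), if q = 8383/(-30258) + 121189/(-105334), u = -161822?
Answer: 12932370625837307299/796799043 ≈ 1.6230e+10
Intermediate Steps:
q = -1137487921/796799043 (q = 8383*(-1/30258) + 121189*(-1/105334) = -8383/30258 - 121189/105334 = -1137487921/796799043 ≈ -1.4276)
(-58541 - 41756)*(q + u) = (-58541 - 41756)*(-1137487921/796799043 - 161822) = -100297*(-128940752224267/796799043) = 12932370625837307299/796799043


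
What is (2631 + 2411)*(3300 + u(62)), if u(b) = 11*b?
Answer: 20077244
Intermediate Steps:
(2631 + 2411)*(3300 + u(62)) = (2631 + 2411)*(3300 + 11*62) = 5042*(3300 + 682) = 5042*3982 = 20077244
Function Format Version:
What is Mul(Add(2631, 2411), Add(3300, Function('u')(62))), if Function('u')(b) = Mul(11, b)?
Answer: 20077244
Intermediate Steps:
Mul(Add(2631, 2411), Add(3300, Function('u')(62))) = Mul(Add(2631, 2411), Add(3300, Mul(11, 62))) = Mul(5042, Add(3300, 682)) = Mul(5042, 3982) = 20077244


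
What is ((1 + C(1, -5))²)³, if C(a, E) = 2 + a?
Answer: 4096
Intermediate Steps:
((1 + C(1, -5))²)³ = ((1 + (2 + 1))²)³ = ((1 + 3)²)³ = (4²)³ = 16³ = 4096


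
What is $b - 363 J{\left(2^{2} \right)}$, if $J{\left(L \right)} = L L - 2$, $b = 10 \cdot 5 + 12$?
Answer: $-5020$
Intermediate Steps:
$b = 62$ ($b = 50 + 12 = 62$)
$J{\left(L \right)} = -2 + L^{2}$ ($J{\left(L \right)} = L^{2} - 2 = -2 + L^{2}$)
$b - 363 J{\left(2^{2} \right)} = 62 - 363 \left(-2 + \left(2^{2}\right)^{2}\right) = 62 - 363 \left(-2 + 4^{2}\right) = 62 - 363 \left(-2 + 16\right) = 62 - 5082 = -5020$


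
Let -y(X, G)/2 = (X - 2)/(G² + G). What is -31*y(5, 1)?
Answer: 93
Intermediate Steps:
y(X, G) = -2*(-2 + X)/(G + G²) (y(X, G) = -2*(X - 2)/(G² + G) = -2*(-2 + X)/(G + G²))
-31*y(5, 1) = -62*(2 - 1*5)/(1*(1 + 1)) = -62*(2 - 5)/2 = -62*(-3)/2 = -31*(-3) = 93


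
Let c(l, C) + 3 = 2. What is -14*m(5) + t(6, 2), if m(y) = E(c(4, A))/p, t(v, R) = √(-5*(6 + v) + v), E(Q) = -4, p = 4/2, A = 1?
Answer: 28 + 3*I*√6 ≈ 28.0 + 7.3485*I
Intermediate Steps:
c(l, C) = -1 (c(l, C) = -3 + 2 = -1)
p = 2 (p = 4*(½) = 2)
t(v, R) = √(-30 - 4*v) (t(v, R) = √((-30 - 5*v) + v) = √(-30 - 4*v))
m(y) = -2 (m(y) = -4/2 = -4*½ = -2)
-14*m(5) + t(6, 2) = -14*(-2) + √(-30 - 4*6) = 28 + √(-30 - 24) = 28 + √(-54) = 28 + 3*I*√6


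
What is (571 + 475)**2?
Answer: 1094116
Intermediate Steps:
(571 + 475)**2 = 1046**2 = 1094116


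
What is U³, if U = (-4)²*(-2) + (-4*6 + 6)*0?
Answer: -32768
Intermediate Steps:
U = -32 (U = 16*(-2) + (-24 + 6)*0 = -32 - 18*0 = -32 + 0 = -32)
U³ = (-32)³ = -32768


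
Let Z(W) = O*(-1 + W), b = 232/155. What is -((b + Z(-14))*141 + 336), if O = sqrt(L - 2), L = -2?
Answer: -84792/155 + 4230*I ≈ -547.04 + 4230.0*I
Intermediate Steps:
b = 232/155 (b = 232*(1/155) = 232/155 ≈ 1.4968)
O = 2*I (O = sqrt(-2 - 2) = sqrt(-4) = 2*I ≈ 2.0*I)
Z(W) = 2*I*(-1 + W) (Z(W) = (2*I)*(-1 + W) = 2*I*(-1 + W))
-((b + Z(-14))*141 + 336) = -((232/155 + 2*I*(-1 - 14))*141 + 336) = -((232/155 + 2*I*(-15))*141 + 336) = -((232/155 - 30*I)*141 + 336) = -((32712/155 - 4230*I) + 336) = -(84792/155 - 4230*I) = -84792/155 + 4230*I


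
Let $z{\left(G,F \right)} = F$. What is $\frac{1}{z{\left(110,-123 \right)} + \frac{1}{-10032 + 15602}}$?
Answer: $- \frac{5570}{685109} \approx -0.0081301$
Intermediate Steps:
$\frac{1}{z{\left(110,-123 \right)} + \frac{1}{-10032 + 15602}} = \frac{1}{-123 + \frac{1}{-10032 + 15602}} = \frac{1}{-123 + \frac{1}{5570}} = \frac{1}{- \frac{685109}{5570}} = - \frac{5570}{685109}$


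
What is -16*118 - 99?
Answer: -1987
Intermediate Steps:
-16*118 - 99 = -1888 - 99 = -1987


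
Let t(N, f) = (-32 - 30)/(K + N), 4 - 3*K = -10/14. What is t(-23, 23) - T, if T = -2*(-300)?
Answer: -44783/75 ≈ -597.11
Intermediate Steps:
K = 11/7 (K = 4/3 - (-10)/(3*14) = 4/3 - ⅓*(-5/7) = 4/3 + 5/21 = 11/7 ≈ 1.5714)
T = 600
t(N, f) = -62/(11/7 + N) (t(N, f) = (-32 - 30)/(11/7 + N) = -62/(11/7 + N))
t(-23, 23) - T = -434/(11 + 7*(-23)) - 1*600 = -434/(11 - 161) - 600 = -434/(-150) - 600 = -434*(-1/150) - 600 = 217/75 - 600 = -44783/75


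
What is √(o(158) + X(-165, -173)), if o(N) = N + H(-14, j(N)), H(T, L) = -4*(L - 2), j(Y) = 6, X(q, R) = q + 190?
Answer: √167 ≈ 12.923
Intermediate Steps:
X(q, R) = 190 + q
H(T, L) = 8 - 4*L (H(T, L) = -4*(-2 + L) = 8 - 4*L)
o(N) = -16 + N (o(N) = N + (8 - 4*6) = N + (8 - 24) = N - 16 = -16 + N)
√(o(158) + X(-165, -173)) = √((-16 + 158) + (190 - 165)) = √(142 + 25) = √167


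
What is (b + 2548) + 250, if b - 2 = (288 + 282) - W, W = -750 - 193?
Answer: 4313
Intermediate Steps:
W = -943
b = 1515 (b = 2 + ((288 + 282) - 1*(-943)) = 2 + (570 + 943) = 2 + 1513 = 1515)
(b + 2548) + 250 = (1515 + 2548) + 250 = 4063 + 250 = 4313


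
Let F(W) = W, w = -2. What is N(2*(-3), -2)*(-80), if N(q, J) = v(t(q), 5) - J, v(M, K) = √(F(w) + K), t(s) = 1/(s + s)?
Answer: -160 - 80*√3 ≈ -298.56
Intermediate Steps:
t(s) = 1/(2*s)
v(M, K) = √(-2 + K)
N(q, J) = √3 - J (N(q, J) = √(-2 + 5) - J = √3 - J)
N(2*(-3), -2)*(-80) = (√3 - 1*(-2))*(-80) = (√3 + 2)*(-80) = (2 + √3)*(-80) = -160 - 80*√3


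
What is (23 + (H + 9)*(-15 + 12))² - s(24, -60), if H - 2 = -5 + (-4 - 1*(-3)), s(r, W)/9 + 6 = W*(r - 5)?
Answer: 10378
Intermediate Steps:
s(r, W) = -54 + 9*W*(-5 + r) (s(r, W) = -54 + 9*(W*(r - 5)) = -54 + 9*(W*(-5 + r)) = -54 + 9*W*(-5 + r))
H = -4 (H = 2 + (-5 + (-4 - 1*(-3))) = 2 + (-5 + (-4 + 3)) = 2 + (-5 - 1) = 2 - 6 = -4)
(23 + (H + 9)*(-15 + 12))² - s(24, -60) = (23 + (-4 + 9)*(-15 + 12))² - (-54 - 45*(-60) + 9*(-60)*24) = (23 + 5*(-3))² - (-54 + 2700 - 12960) = (23 - 15)² - 1*(-10314) = 8² + 10314 = 64 + 10314 = 10378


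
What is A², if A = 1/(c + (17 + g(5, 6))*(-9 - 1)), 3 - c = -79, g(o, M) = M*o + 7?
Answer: 1/209764 ≈ 4.7673e-6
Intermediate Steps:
g(o, M) = 7 + M*o
c = 82 (c = 3 - 1*(-79) = 3 + 79 = 82)
A = -1/458 (A = 1/(82 + (17 + (7 + 6*5))*(-9 - 1)) = 1/(82 + (17 + (7 + 30))*(-10)) = 1/(82 + (17 + 37)*(-10)) = 1/(82 + 54*(-10)) = 1/(82 - 540) = 1/(-458) = -1/458 ≈ -0.0021834)
A² = (-1/458)² = 1/209764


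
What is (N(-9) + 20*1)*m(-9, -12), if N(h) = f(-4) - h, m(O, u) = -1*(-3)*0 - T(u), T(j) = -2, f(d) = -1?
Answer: 56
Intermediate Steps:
m(O, u) = 2 (m(O, u) = -1*(-3)*0 - 1*(-2) = 3*0 + 2 = 0 + 2 = 2)
N(h) = -1 - h
(N(-9) + 20*1)*m(-9, -12) = ((-1 - 1*(-9)) + 20*1)*2 = ((-1 + 9) + 20)*2 = (8 + 20)*2 = 28*2 = 56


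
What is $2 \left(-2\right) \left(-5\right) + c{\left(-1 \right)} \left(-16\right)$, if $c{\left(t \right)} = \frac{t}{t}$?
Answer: $4$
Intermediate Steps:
$c{\left(t \right)} = 1$
$2 \left(-2\right) \left(-5\right) + c{\left(-1 \right)} \left(-16\right) = 2 \left(-2\right) \left(-5\right) + 1 \left(-16\right) = \left(-4\right) \left(-5\right) - 16 = 20 - 16 = 4$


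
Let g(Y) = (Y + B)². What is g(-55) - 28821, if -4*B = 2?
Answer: -102963/4 ≈ -25741.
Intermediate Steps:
B = -½ (B = -¼*2 = -½ ≈ -0.50000)
g(Y) = (-½ + Y)² (g(Y) = (Y - ½)² = (-½ + Y)²)
g(-55) - 28821 = (-1 + 2*(-55))²/4 - 28821 = (-1 - 110)²/4 - 28821 = (¼)*(-111)² - 28821 = (¼)*12321 - 28821 = 12321/4 - 28821 = -102963/4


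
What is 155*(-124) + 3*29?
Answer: -19133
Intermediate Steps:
155*(-124) + 3*29 = -19220 + 87 = -19133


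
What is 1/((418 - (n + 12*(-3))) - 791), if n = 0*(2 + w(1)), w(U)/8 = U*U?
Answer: -1/337 ≈ -0.0029674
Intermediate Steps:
w(U) = 8*U² (w(U) = 8*(U*U) = 8*U²)
n = 0 (n = 0*(2 + 8*1²) = 0*(2 + 8*1) = 0*(2 + 8) = 0*10 = 0)
1/((418 - (n + 12*(-3))) - 791) = 1/((418 - (0 + 12*(-3))) - 791) = 1/((418 - (0 - 36)) - 791) = 1/((418 - 1*(-36)) - 791) = 1/((418 + 36) - 791) = 1/(454 - 791) = 1/(-337) = -1/337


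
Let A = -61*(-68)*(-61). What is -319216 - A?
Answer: -66188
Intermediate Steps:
A = -253028 (A = 4148*(-61) = -253028)
-319216 - A = -319216 - 1*(-253028) = -319216 + 253028 = -66188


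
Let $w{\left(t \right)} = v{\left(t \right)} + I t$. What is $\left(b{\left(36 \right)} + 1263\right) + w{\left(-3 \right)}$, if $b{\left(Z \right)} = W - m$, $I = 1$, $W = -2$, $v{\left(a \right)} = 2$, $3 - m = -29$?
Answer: $1228$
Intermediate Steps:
$m = 32$ ($m = 3 - -29 = 3 + 29 = 32$)
$w{\left(t \right)} = 2 + t$ ($w{\left(t \right)} = 2 + 1 t = 2 + t$)
$b{\left(Z \right)} = -34$ ($b{\left(Z \right)} = -2 - 32 = -34$)
$\left(b{\left(36 \right)} + 1263\right) + w{\left(-3 \right)} = \left(-34 + 1263\right) + \left(2 - 3\right) = 1229 - 1 = 1228$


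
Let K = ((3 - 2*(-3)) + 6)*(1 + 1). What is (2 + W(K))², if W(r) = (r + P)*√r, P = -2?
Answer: 23524 + 112*√30 ≈ 24137.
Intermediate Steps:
K = 30 (K = ((3 + 6) + 6)*2 = (9 + 6)*2 = 15*2 = 30)
W(r) = √r*(-2 + r) (W(r) = (r - 2)*√r = (-2 + r)*√r = √r*(-2 + r))
(2 + W(K))² = (2 + √30*(-2 + 30))² = (2 + √30*28)² = (2 + 28*√30)²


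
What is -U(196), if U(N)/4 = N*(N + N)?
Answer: -307328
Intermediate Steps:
U(N) = 8*N**2 (U(N) = 4*(N*(N + N)) = 4*(N*(2*N)) = 4*(2*N**2) = 8*N**2)
-U(196) = -8*196**2 = -8*38416 = -1*307328 = -307328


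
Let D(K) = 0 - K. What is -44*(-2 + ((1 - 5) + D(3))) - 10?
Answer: 386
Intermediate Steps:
D(K) = -K
-44*(-2 + ((1 - 5) + D(3))) - 10 = -44*(-2 + ((1 - 5) - 1*3)) - 10 = -44*(-2 + (-4 - 3)) - 10 = -44*(-2 - 7) - 10 = -44*(-9) - 10 = -11*(-36) - 10 = 396 - 10 = 386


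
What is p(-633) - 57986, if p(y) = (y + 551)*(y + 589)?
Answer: -54378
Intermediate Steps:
p(y) = (551 + y)*(589 + y)
p(-633) - 57986 = (324539 + (-633)² + 1140*(-633)) - 57986 = (324539 + 400689 - 721620) - 57986 = 3608 - 57986 = -54378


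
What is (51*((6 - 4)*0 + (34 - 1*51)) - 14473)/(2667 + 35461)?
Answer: -3835/9532 ≈ -0.40233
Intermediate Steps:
(51*((6 - 4)*0 + (34 - 1*51)) - 14473)/(2667 + 35461) = (51*(2*0 + (34 - 51)) - 14473)/38128 = (51*(0 - 17) - 14473)*(1/38128) = (51*(-17) - 14473)*(1/38128) = (-867 - 14473)*(1/38128) = -15340*1/38128 = -3835/9532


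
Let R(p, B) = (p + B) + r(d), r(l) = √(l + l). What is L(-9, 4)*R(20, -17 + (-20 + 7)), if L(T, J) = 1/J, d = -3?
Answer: -5/2 + I*√6/4 ≈ -2.5 + 0.61237*I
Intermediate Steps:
r(l) = √2*√l (r(l) = √(2*l) = √2*√l)
R(p, B) = B + p + I*√6 (R(p, B) = (p + B) + √2*√(-3) = (B + p) + √2*(I*√3) = (B + p) + I*√6 = B + p + I*√6)
L(-9, 4)*R(20, -17 + (-20 + 7)) = ((-17 + (-20 + 7)) + 20 + I*√6)/4 = ((-17 - 13) + 20 + I*√6)/4 = (-30 + 20 + I*√6)/4 = (-10 + I*√6)/4 = -5/2 + I*√6/4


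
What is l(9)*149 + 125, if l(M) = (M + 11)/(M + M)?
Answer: 2615/9 ≈ 290.56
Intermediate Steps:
l(M) = (11 + M)/(2*M) (l(M) = (11 + M)/((2*M)) = (11 + M)*(1/(2*M)) = (11 + M)/(2*M))
l(9)*149 + 125 = ((½)*(11 + 9)/9)*149 + 125 = ((½)*(⅑)*20)*149 + 125 = (10/9)*149 + 125 = 1490/9 + 125 = 2615/9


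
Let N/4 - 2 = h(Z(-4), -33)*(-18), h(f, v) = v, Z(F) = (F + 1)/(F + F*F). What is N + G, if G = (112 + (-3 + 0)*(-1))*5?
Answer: 2959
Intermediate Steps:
Z(F) = (1 + F)/(F + F**2)
G = 575 (G = (112 - 3*(-1))*5 = (112 + 3)*5 = 115*5 = 575)
N = 2384 (N = 8 + 4*(-33*(-18)) = 8 + 4*594 = 8 + 2376 = 2384)
N + G = 2384 + 575 = 2959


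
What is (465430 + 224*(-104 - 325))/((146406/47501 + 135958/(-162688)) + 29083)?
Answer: 203868217952128/16054729232391 ≈ 12.698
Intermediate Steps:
(465430 + 224*(-104 - 325))/((146406/47501 + 135958/(-162688)) + 29083) = (465430 + 224*(-429))/((146406*(1/47501) + 135958*(-1/162688)) + 29083) = (465430 - 96096)/((146406/47501 - 67979/81344) + 29083) = 369334/(8680179185/3863921344 + 29083) = 369334/(112383104626737/3863921344) = 369334*(3863921344/112383104626737) = 203868217952128/16054729232391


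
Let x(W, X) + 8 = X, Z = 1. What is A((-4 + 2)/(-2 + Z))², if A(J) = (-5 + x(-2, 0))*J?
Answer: 676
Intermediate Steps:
x(W, X) = -8 + X
A(J) = -13*J (A(J) = (-5 + (-8 + 0))*J = (-5 - 8)*J = -13*J)
A((-4 + 2)/(-2 + Z))² = (-13*(-4 + 2)/(-2 + 1))² = (-(-26)/(-1))² = (-(-26)*(-1))² = (-13*2)² = (-26)² = 676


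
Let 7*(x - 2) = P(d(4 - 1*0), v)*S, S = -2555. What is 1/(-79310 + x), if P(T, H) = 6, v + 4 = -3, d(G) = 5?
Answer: -1/81498 ≈ -1.2270e-5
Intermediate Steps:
v = -7 (v = -4 - 3 = -7)
x = -2188 (x = 2 + (6*(-2555))/7 = 2 + (⅐)*(-15330) = 2 - 2190 = -2188)
1/(-79310 + x) = 1/(-79310 - 2188) = 1/(-81498) = -1/81498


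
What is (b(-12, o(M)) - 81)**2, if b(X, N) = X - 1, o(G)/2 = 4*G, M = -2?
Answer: 8836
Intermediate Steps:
o(G) = 8*G (o(G) = 2*(4*G) = 8*G)
b(X, N) = -1 + X
(b(-12, o(M)) - 81)**2 = ((-1 - 12) - 81)**2 = (-13 - 81)**2 = (-94)**2 = 8836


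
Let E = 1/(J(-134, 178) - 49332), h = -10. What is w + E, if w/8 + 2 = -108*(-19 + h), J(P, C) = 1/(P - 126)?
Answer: 321171077580/12826321 ≈ 25040.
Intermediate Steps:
J(P, C) = 1/(-126 + P)
E = -260/12826321 (E = 1/(1/(-126 - 134) - 49332) = 1/(1/(-260) - 49332) = 1/(-1/260 - 49332) = 1/(-12826321/260) = -260/12826321 ≈ -2.0271e-5)
w = 25040 (w = -16 + 8*(-108*(-19 - 10)) = -16 + 8*(-108*(-29)) = -16 + 8*3132 = -16 + 25056 = 25040)
w + E = 25040 - 260/12826321 = 321171077580/12826321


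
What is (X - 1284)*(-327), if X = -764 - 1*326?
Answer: 776298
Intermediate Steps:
X = -1090 (X = -764 - 326 = -1090)
(X - 1284)*(-327) = (-1090 - 1284)*(-327) = -2374*(-327) = 776298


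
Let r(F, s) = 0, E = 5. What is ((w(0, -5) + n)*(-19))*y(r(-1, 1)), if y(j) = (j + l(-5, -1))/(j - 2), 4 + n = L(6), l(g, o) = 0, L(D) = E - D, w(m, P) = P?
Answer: 0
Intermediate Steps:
L(D) = 5 - D
n = -5 (n = -4 + (5 - 1*6) = -4 + (5 - 6) = -4 - 1 = -5)
y(j) = j/(-2 + j) (y(j) = (j + 0)/(j - 2) = j/(-2 + j))
((w(0, -5) + n)*(-19))*y(r(-1, 1)) = ((-5 - 5)*(-19))*(0/(-2 + 0)) = (-10*(-19))*(0/(-2)) = 190*(0*(-½)) = 190*0 = 0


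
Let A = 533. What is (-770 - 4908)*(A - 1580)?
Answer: 5944866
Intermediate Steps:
(-770 - 4908)*(A - 1580) = (-770 - 4908)*(533 - 1580) = -5678*(-1047) = 5944866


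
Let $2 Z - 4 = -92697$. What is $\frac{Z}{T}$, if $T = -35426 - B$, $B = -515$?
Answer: $\frac{92693}{69822} \approx 1.3276$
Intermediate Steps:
$Z = - \frac{92693}{2}$ ($Z = 2 + \frac{1}{2} \left(-92697\right) = 2 - \frac{92697}{2} = - \frac{92693}{2} \approx -46347.0$)
$T = -34911$ ($T = -35426 - -515 = -35426 + 515 = -34911$)
$\frac{Z}{T} = - \frac{92693}{2 \left(-34911\right)} = \left(- \frac{92693}{2}\right) \left(- \frac{1}{34911}\right) = \frac{92693}{69822}$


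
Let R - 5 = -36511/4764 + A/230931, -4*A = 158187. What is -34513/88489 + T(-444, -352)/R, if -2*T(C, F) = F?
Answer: -957863327231315/15333895208699 ≈ -62.467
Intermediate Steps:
A = -158187/4 (A = -1/4*158187 = -158187/4 ≈ -39547.)
R = -173285891/61119738 (R = 5 + (-36511/4764 - 158187/4/230931) = 5 + (-36511*1/4764 - 158187/4*1/230931) = 5 + (-36511/4764 - 52729/307908) = 5 - 478884581/61119738 = -173285891/61119738 ≈ -2.8352)
T(C, F) = -F/2
-34513/88489 + T(-444, -352)/R = -34513/88489 + (-1/2*(-352))/(-173285891/61119738) = -34513*1/88489 + 176*(-61119738/173285891) = -34513/88489 - 10757073888/173285891 = -957863327231315/15333895208699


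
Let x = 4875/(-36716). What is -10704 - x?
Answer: -393003189/36716 ≈ -10704.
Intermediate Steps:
x = -4875/36716 (x = 4875*(-1/36716) = -4875/36716 ≈ -0.13278)
-10704 - x = -10704 - 1*(-4875/36716) = -10704 + 4875/36716 = -393003189/36716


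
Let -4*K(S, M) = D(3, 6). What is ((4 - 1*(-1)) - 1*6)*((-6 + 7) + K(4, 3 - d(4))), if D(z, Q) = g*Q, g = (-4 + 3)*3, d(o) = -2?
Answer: -11/2 ≈ -5.5000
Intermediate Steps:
g = -3 (g = -1*3 = -3)
D(z, Q) = -3*Q
K(S, M) = 9/2 (K(S, M) = -(-3)*6/4 = -¼*(-18) = 9/2)
((4 - 1*(-1)) - 1*6)*((-6 + 7) + K(4, 3 - d(4))) = ((4 - 1*(-1)) - 1*6)*((-6 + 7) + 9/2) = ((4 + 1) - 6)*(1 + 9/2) = (5 - 6)*(11/2) = -1*11/2 = -11/2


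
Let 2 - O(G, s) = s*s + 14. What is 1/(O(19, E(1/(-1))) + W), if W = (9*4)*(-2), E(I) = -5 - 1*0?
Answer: -1/109 ≈ -0.0091743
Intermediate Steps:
E(I) = -5 (E(I) = -5 + 0 = -5)
O(G, s) = -12 - s**2 (O(G, s) = 2 - (s*s + 14) = 2 - (s**2 + 14) = 2 - (14 + s**2) = 2 + (-14 - s**2) = -12 - s**2)
W = -72 (W = 36*(-2) = -72)
1/(O(19, E(1/(-1))) + W) = 1/((-12 - 1*(-5)**2) - 72) = 1/((-12 - 1*25) - 72) = 1/((-12 - 25) - 72) = 1/(-37 - 72) = 1/(-109) = -1/109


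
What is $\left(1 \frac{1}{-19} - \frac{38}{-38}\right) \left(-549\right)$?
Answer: $- \frac{9882}{19} \approx -520.11$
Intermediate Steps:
$\left(1 \frac{1}{-19} - \frac{38}{-38}\right) \left(-549\right) = \left(1 \left(- \frac{1}{19}\right) - -1\right) \left(-549\right) = \left(- \frac{1}{19} + 1\right) \left(-549\right) = \frac{18}{19} \left(-549\right) = - \frac{9882}{19}$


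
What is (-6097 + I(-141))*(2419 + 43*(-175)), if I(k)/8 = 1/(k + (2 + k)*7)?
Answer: 17340144498/557 ≈ 3.1131e+7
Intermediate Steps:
I(k) = 8/(14 + 8*k) (I(k) = 8/(k + (2 + k)*7) = 8/(k + (14 + 7*k)) = 8/(14 + 8*k))
(-6097 + I(-141))*(2419 + 43*(-175)) = (-6097 + 4/(7 + 4*(-141)))*(2419 + 43*(-175)) = (-6097 + 4/(7 - 564))*(2419 - 7525) = (-6097 + 4/(-557))*(-5106) = (-6097 + 4*(-1/557))*(-5106) = (-6097 - 4/557)*(-5106) = -3396033/557*(-5106) = 17340144498/557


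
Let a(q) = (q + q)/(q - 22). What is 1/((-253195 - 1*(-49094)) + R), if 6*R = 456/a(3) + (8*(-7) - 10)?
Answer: -3/613058 ≈ -4.8935e-6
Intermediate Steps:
a(q) = 2*q/(-22 + q) (a(q) = (2*q)/(-22 + q) = 2*q/(-22 + q))
R = -755/3 (R = (456/((2*3/(-22 + 3))) + (8*(-7) - 10))/6 = (456/((2*3/(-19))) + (-56 - 10))/6 = (456/((2*3*(-1/19))) - 66)/6 = (456/(-6/19) - 66)/6 = (456*(-19/6) - 66)/6 = (-1444 - 66)/6 = (⅙)*(-1510) = -755/3 ≈ -251.67)
1/((-253195 - 1*(-49094)) + R) = 1/((-253195 - 1*(-49094)) - 755/3) = 1/((-253195 + 49094) - 755/3) = 1/(-204101 - 755/3) = 1/(-613058/3) = -3/613058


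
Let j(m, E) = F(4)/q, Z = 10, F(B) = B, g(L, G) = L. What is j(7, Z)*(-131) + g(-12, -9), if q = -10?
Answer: 202/5 ≈ 40.400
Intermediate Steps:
j(m, E) = -⅖ (j(m, E) = 4/(-10) = 4*(-⅒) = -⅖)
j(7, Z)*(-131) + g(-12, -9) = -⅖*(-131) - 12 = 262/5 - 12 = 202/5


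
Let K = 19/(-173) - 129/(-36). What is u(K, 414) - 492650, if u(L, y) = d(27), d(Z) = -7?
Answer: -492657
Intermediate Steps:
K = 7211/2076 (K = 19*(-1/173) - 129*(-1/36) = -19/173 + 43/12 = 7211/2076 ≈ 3.4735)
u(L, y) = -7
u(K, 414) - 492650 = -7 - 492650 = -492657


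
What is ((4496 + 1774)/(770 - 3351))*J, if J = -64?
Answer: 401280/2581 ≈ 155.47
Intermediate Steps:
((4496 + 1774)/(770 - 3351))*J = ((4496 + 1774)/(770 - 3351))*(-64) = (6270/(-2581))*(-64) = (6270*(-1/2581))*(-64) = -6270/2581*(-64) = 401280/2581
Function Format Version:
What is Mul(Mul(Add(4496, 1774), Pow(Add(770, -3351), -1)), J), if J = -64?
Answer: Rational(401280, 2581) ≈ 155.47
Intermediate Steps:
Mul(Mul(Add(4496, 1774), Pow(Add(770, -3351), -1)), J) = Mul(Mul(Add(4496, 1774), Pow(Add(770, -3351), -1)), -64) = Mul(Mul(6270, Pow(-2581, -1)), -64) = Mul(Mul(6270, Rational(-1, 2581)), -64) = Mul(Rational(-6270, 2581), -64) = Rational(401280, 2581)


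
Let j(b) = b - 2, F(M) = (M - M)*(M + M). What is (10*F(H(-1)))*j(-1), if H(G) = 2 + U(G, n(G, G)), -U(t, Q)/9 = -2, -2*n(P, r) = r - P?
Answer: 0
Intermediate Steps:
n(P, r) = P/2 - r/2 (n(P, r) = -(r - P)/2 = P/2 - r/2)
U(t, Q) = 18 (U(t, Q) = -9*(-2) = 18)
H(G) = 20 (H(G) = 2 + 18 = 20)
F(M) = 0 (F(M) = 0*(2*M) = 0)
j(b) = -2 + b
(10*F(H(-1)))*j(-1) = (10*0)*(-2 - 1) = 0*(-3) = 0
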